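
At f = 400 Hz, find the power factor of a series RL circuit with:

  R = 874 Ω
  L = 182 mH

Step 1 — Angular frequency: ω = 2π·f = 2π·400 = 2513 rad/s.
Step 2 — Component impedances:
  R: Z = R = 874 Ω
  L: Z = jωL = j·2513·0.182 = 0 + j457.4 Ω
Step 3 — Series combination: Z_total = R + L = 874 + j457.4 Ω = 986.5∠27.6° Ω.
Step 4 — Power factor: PF = cos(φ) = Re(Z)/|Z| = 874/986.5 = 0.886.
Step 5 — Type: Im(Z) = 457.4 ⇒ lagging (phase φ = 27.6°).

PF = 0.886 (lagging, φ = 27.6°)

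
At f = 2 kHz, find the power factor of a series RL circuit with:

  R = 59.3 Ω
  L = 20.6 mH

Step 1 — Angular frequency: ω = 2π·f = 2π·2000 = 1.257e+04 rad/s.
Step 2 — Component impedances:
  R: Z = R = 59.3 Ω
  L: Z = jωL = j·1.257e+04·0.0206 = 0 + j258.9 Ω
Step 3 — Series combination: Z_total = R + L = 59.3 + j258.9 Ω = 265.6∠77.1° Ω.
Step 4 — Power factor: PF = cos(φ) = Re(Z)/|Z| = 59.3/265.6 = 0.2233.
Step 5 — Type: Im(Z) = 258.9 ⇒ lagging (phase φ = 77.1°).

PF = 0.2233 (lagging, φ = 77.1°)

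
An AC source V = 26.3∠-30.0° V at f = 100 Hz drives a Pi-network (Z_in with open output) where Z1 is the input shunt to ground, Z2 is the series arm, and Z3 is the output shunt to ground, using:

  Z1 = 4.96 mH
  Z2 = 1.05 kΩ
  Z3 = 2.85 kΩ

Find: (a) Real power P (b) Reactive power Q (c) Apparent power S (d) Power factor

Step 1 — Angular frequency: ω = 2π·f = 2π·100 = 628.3 rad/s.
Step 2 — Component impedances:
  Z1: Z = jωL = j·628.3·0.00496 = 0 + j3.116 Ω
  Z2: Z = R = 1050 Ω
  Z3: Z = R = 2850 Ω
Step 3 — With open output, the series arm Z2 and the output shunt Z3 appear in series to ground: Z2 + Z3 = 3900 Ω.
Step 4 — Parallel with input shunt Z1: Z_in = Z1 || (Z2 + Z3) = 0.00249 + j3.116 Ω = 3.116∠90.0° Ω.
Step 5 — Source phasor: V = 26.3∠-30.0° V = 22.78 - j13.15 V.
Step 6 — Current: I = V / Z = -4.214 - j7.312 A = 8.439∠-120.0° A.
Step 7 — Complex power: S = V·I* = 0.1774 + j221.9 VA.
Step 8 — Real power: P = Re(S) = 0.1774 W.
Step 9 — Reactive power: Q = Im(S) = 221.9 VAR.
Step 10 — Apparent power: |S| = 221.9 VA.
Step 11 — Power factor: PF = P/|S| = 0.0007991 (lagging).

(a) P = 0.1774 W  (b) Q = 221.9 VAR  (c) S = 221.9 VA  (d) PF = 0.0007991 (lagging)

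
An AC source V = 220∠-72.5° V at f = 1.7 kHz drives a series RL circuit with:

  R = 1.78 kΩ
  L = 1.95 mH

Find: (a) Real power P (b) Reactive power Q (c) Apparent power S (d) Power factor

Step 1 — Angular frequency: ω = 2π·f = 2π·1700 = 1.068e+04 rad/s.
Step 2 — Component impedances:
  R: Z = R = 1780 Ω
  L: Z = jωL = j·1.068e+04·0.00195 = 0 + j20.83 Ω
Step 3 — Series combination: Z_total = R + L = 1780 + j20.83 Ω = 1780∠0.7° Ω.
Step 4 — Source phasor: V = 220∠-72.5° V = 66.16 - j209.8 V.
Step 5 — Current: I = V / Z = 0.03578 - j0.1183 A = 0.1236∠-73.2° A.
Step 6 — Complex power: S = V·I* = 27.19 + j0.3181 VA.
Step 7 — Real power: P = Re(S) = 27.19 W.
Step 8 — Reactive power: Q = Im(S) = 0.3181 VAR.
Step 9 — Apparent power: |S| = 27.19 VA.
Step 10 — Power factor: PF = P/|S| = 0.9999 (lagging).

(a) P = 27.19 W  (b) Q = 0.3181 VAR  (c) S = 27.19 VA  (d) PF = 0.9999 (lagging)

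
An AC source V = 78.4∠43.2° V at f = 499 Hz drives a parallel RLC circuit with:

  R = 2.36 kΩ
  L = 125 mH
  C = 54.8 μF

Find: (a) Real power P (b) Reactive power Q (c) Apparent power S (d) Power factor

Step 1 — Angular frequency: ω = 2π·f = 2π·499 = 3135 rad/s.
Step 2 — Component impedances:
  R: Z = R = 2360 Ω
  L: Z = jωL = j·3135·0.125 = 0 + j391.9 Ω
  C: Z = 1/(jωC) = -j/(ω·C) = 0 - j5.82 Ω
Step 3 — Parallel combination: 1/Z_total = 1/R + 1/L + 1/C; Z_total = 0.01479 - j5.908 Ω = 5.908∠-89.9° Ω.
Step 4 — Source phasor: V = 78.4∠43.2° V = 57.15 + j53.67 V.
Step 5 — Current: I = V / Z = -9.06 + j9.696 A = 13.27∠133.1° A.
Step 6 — Complex power: S = V·I* = 2.604 - j1040 VA.
Step 7 — Real power: P = Re(S) = 2.604 W.
Step 8 — Reactive power: Q = Im(S) = -1040 VAR.
Step 9 — Apparent power: |S| = 1040 VA.
Step 10 — Power factor: PF = P/|S| = 0.002503 (leading).

(a) P = 2.604 W  (b) Q = -1040 VAR  (c) S = 1040 VA  (d) PF = 0.002503 (leading)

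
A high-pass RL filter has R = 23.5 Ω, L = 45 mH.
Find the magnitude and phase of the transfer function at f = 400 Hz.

Step 1 — Angular frequency: ω = 2π·400 = 2513 rad/s.
Step 2 — Transfer function: H(jω) = jωL/(R + jωL).
Step 3 — Numerator jωL = j·113.1; denominator R + jωL = 23.5 + j113.1.
Step 4 — H = 0.9586 + j0.1992.
Step 5 — Magnitude: |H| = 0.9791 (-0.2 dB); phase: φ = 11.7°.

|H| = 0.9791 (-0.2 dB), φ = 11.7°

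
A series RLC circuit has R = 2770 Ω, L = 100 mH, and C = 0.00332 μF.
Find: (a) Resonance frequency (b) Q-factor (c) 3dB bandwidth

Step 1 — Resonance: ω₀ = 1/√(LC) = 1/√(0.1·3.32e-09) = 5.488e+04 rad/s.
Step 2 — f₀ = ω₀/(2π) = 8735 Hz.
Step 3 — Series Q: Q = ω₀L/R = 5.488e+04·0.1/2770 = 1.981.
Step 4 — Bandwidth: Δω = ω₀/Q = 2.77e+04 rad/s; BW = Δω/(2π) = 4409 Hz.

(a) f₀ = 8735 Hz  (b) Q = 1.981  (c) BW = 4409 Hz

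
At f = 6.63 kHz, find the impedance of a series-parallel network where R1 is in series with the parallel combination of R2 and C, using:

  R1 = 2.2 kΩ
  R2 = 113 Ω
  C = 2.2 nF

Step 1 — Angular frequency: ω = 2π·f = 2π·6630 = 4.166e+04 rad/s.
Step 2 — Component impedances:
  R1: Z = R = 2200 Ω
  R2: Z = R = 113 Ω
  C: Z = 1/(jωC) = -j/(ω·C) = 0 - j1.091e+04 Ω
Step 3 — Parallel branch: R2 || C = 1/(1/R2 + 1/C) = 113 - j1.17 Ω.
Step 4 — Series with R1: Z_total = R1 + (R2 || C) = 2313 - j1.17 Ω = 2313∠-0.0° Ω.

Z = 2313 - j1.17 Ω = 2313∠-0.0° Ω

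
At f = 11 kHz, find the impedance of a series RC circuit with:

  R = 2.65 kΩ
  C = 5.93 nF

Step 1 — Angular frequency: ω = 2π·f = 2π·1.1e+04 = 6.912e+04 rad/s.
Step 2 — Component impedances:
  R: Z = R = 2650 Ω
  C: Z = 1/(jωC) = -j/(ω·C) = 0 - j2440 Ω
Step 3 — Series combination: Z_total = R + C = 2650 - j2440 Ω = 3602∠-42.6° Ω.

Z = 2650 - j2440 Ω = 3602∠-42.6° Ω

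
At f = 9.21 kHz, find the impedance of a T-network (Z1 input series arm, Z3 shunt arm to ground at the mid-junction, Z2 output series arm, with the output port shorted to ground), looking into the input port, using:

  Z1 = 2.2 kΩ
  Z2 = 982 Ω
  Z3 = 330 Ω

Step 1 — Angular frequency: ω = 2π·f = 2π·9210 = 5.787e+04 rad/s.
Step 2 — Component impedances:
  Z1: Z = R = 2200 Ω
  Z2: Z = R = 982 Ω
  Z3: Z = R = 330 Ω
Step 3 — With the output port shorted to ground, the output series arm Z2 runs from the junction to ground; the shunt arm Z3 also runs from the junction to ground. They appear in parallel: Z3 || Z2 = 247 Ω.
Step 4 — Series with input arm Z1: Z_in = Z1 + (Z3 || Z2) = 2447 Ω = 2447∠0.0° Ω.

Z = 2447 Ω = 2447∠0.0° Ω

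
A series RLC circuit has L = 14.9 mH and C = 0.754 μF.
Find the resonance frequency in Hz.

Step 1 — Resonance condition Im(Z)=0 gives ω₀ = 1/√(LC).
Step 2 — ω₀ = 1/√(0.0149·7.54e-07) = 9435 rad/s.
Step 3 — f₀ = ω₀/(2π) = 1502 Hz.

f₀ = 1502 Hz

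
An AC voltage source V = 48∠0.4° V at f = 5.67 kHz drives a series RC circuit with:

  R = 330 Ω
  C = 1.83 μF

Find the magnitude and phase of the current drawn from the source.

Step 1 — Angular frequency: ω = 2π·f = 2π·5670 = 3.563e+04 rad/s.
Step 2 — Component impedances:
  R: Z = R = 330 Ω
  C: Z = 1/(jωC) = -j/(ω·C) = 0 - j15.34 Ω
Step 3 — Series combination: Z_total = R + C = 330 - j15.34 Ω = 330.4∠-2.7° Ω.
Step 4 — Source phasor: V = 48∠0.4° V = 48 + j0.3351 V.
Step 5 — Ohm's law: I = V / Z_total = (48 + j0.3351) / (330 - j15.34) = 0.1451 + j0.007759 A.
Step 6 — Convert to polar: |I| = 0.1453 A, ∠I = 3.1°.

I = 0.1453∠3.1° A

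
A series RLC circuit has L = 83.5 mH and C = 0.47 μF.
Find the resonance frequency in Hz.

Step 1 — Resonance condition Im(Z)=0 gives ω₀ = 1/√(LC).
Step 2 — ω₀ = 1/√(0.0835·4.7e-07) = 5048 rad/s.
Step 3 — f₀ = ω₀/(2π) = 803.4 Hz.

f₀ = 803.4 Hz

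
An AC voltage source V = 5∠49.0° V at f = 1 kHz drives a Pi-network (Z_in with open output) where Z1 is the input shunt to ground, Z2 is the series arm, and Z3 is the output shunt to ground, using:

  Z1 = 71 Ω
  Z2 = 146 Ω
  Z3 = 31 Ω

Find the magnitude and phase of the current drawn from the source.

Step 1 — Angular frequency: ω = 2π·f = 2π·1000 = 6283 rad/s.
Step 2 — Component impedances:
  Z1: Z = R = 71 Ω
  Z2: Z = R = 146 Ω
  Z3: Z = R = 31 Ω
Step 3 — With open output, the series arm Z2 and the output shunt Z3 appear in series to ground: Z2 + Z3 = 177 Ω.
Step 4 — Parallel with input shunt Z1: Z_in = Z1 || (Z2 + Z3) = 50.67 Ω = 50.67∠0.0° Ω.
Step 5 — Source phasor: V = 5∠49.0° V = 3.28 + j3.774 V.
Step 6 — Ohm's law: I = V / Z_total = (3.28 + j3.774) / (50.67) = 0.06473 + j0.07447 A.
Step 7 — Convert to polar: |I| = 0.09867 A, ∠I = 49.0°.

I = 0.09867∠49.0° A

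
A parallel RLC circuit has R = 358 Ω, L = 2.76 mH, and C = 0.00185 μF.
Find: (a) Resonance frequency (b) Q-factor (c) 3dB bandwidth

Step 1 — Resonance: ω₀ = 1/√(LC) = 1/√(0.00276·1.85e-09) = 4.425e+05 rad/s.
Step 2 — f₀ = ω₀/(2π) = 7.043e+04 Hz.
Step 3 — Parallel Q: Q = R/(ω₀L) = 358/(4.425e+05·0.00276) = 0.2931.
Step 4 — Bandwidth: Δω = ω₀/Q = 1.51e+06 rad/s; BW = Δω/(2π) = 2.403e+05 Hz.

(a) f₀ = 7.043e+04 Hz  (b) Q = 0.2931  (c) BW = 2.403e+05 Hz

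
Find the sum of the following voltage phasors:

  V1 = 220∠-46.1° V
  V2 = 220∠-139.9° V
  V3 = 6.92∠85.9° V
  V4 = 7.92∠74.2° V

Step 1 — Convert each phasor to rectangular form:
  V1 = 220·(cos(-46.1°) + j·sin(-46.1°)) = 152.5 - j158.5 V
  V2 = 220·(cos(-139.9°) + j·sin(-139.9°)) = -168.3 - j141.7 V
  V3 = 6.92·(cos(85.9°) + j·sin(85.9°)) = 0.4948 + j6.902 V
  V4 = 7.92·(cos(74.2°) + j·sin(74.2°)) = 2.156 + j7.621 V
Step 2 — Sum components: V_total = -13.08 - j285.7 V.
Step 3 — Convert to polar: |V_total| = 286 V, ∠V_total = -92.6°.

V_total = 286∠-92.6° V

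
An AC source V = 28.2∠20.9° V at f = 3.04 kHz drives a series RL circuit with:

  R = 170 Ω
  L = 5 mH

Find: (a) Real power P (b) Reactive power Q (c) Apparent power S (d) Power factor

Step 1 — Angular frequency: ω = 2π·f = 2π·3040 = 1.91e+04 rad/s.
Step 2 — Component impedances:
  R: Z = R = 170 Ω
  L: Z = jωL = j·1.91e+04·0.005 = 0 + j95.5 Ω
Step 3 — Series combination: Z_total = R + L = 170 + j95.5 Ω = 195∠29.3° Ω.
Step 4 — Source phasor: V = 28.2∠20.9° V = 26.34 + j10.06 V.
Step 5 — Current: I = V / Z = 0.1431 - j0.02119 A = 0.1446∠-8.4° A.
Step 6 — Complex power: S = V·I* = 3.556 + j1.998 VA.
Step 7 — Real power: P = Re(S) = 3.556 W.
Step 8 — Reactive power: Q = Im(S) = 1.998 VAR.
Step 9 — Apparent power: |S| = 4.078 VA.
Step 10 — Power factor: PF = P/|S| = 0.8718 (lagging).

(a) P = 3.556 W  (b) Q = 1.998 VAR  (c) S = 4.078 VA  (d) PF = 0.8718 (lagging)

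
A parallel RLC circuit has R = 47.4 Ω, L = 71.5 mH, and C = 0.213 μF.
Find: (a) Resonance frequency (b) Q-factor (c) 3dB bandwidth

Step 1 — Resonance: ω₀ = 1/√(LC) = 1/√(0.0715·2.13e-07) = 8103 rad/s.
Step 2 — f₀ = ω₀/(2π) = 1290 Hz.
Step 3 — Parallel Q: Q = R/(ω₀L) = 47.4/(8103·0.0715) = 0.08181.
Step 4 — Bandwidth: Δω = ω₀/Q = 9.905e+04 rad/s; BW = Δω/(2π) = 1.576e+04 Hz.

(a) f₀ = 1290 Hz  (b) Q = 0.08181  (c) BW = 1.576e+04 Hz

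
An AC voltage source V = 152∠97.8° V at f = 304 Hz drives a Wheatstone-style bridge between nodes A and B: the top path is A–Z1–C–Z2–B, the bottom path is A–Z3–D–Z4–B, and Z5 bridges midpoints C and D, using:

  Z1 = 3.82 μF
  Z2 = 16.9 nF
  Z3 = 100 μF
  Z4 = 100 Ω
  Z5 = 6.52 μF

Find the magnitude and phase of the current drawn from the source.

Step 1 — Angular frequency: ω = 2π·f = 2π·304 = 1910 rad/s.
Step 2 — Component impedances:
  Z1: Z = 1/(jωC) = -j/(ω·C) = 0 - j137.1 Ω
  Z2: Z = 1/(jωC) = -j/(ω·C) = 0 - j3.098e+04 Ω
  Z3: Z = 1/(jωC) = -j/(ω·C) = 0 - j5.235 Ω
  Z4: Z = R = 100 Ω
  Z5: Z = 1/(jωC) = -j/(ω·C) = 0 - j80.3 Ω
Step 3 — Bridge requires nodal analysis (the Z5 bridge couples midpoints C and D, so the two paths cannot be reduced to a simple series/parallel combination). Setting node B to ground and injecting 1 A at node A, the 3-node admittance system at A, C, D solves to V_A = Z_AB = 99.99 - j5.434 Ω = 100.1∠-3.1° Ω.
Step 4 — Source phasor: V = 152∠97.8° V = -20.63 + j150.6 V.
Step 5 — Ohm's law: I = V / Z_total = (-20.63 + j150.6) / (99.99 - j5.434) = -0.2873 + j1.491 A.
Step 6 — Convert to polar: |I| = 1.518 A, ∠I = 100.9°.

I = 1.518∠100.9° A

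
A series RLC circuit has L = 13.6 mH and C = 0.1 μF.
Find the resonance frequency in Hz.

Step 1 — Resonance condition Im(Z)=0 gives ω₀ = 1/√(LC).
Step 2 — ω₀ = 1/√(0.0136·1e-07) = 2.712e+04 rad/s.
Step 3 — f₀ = ω₀/(2π) = 4316 Hz.

f₀ = 4316 Hz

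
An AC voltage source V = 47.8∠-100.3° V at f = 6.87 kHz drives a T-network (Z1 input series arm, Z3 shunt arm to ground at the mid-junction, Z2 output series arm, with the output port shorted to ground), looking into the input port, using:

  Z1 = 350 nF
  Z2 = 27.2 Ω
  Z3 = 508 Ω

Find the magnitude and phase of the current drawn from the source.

Step 1 — Angular frequency: ω = 2π·f = 2π·6870 = 4.317e+04 rad/s.
Step 2 — Component impedances:
  Z1: Z = 1/(jωC) = -j/(ω·C) = 0 - j66.19 Ω
  Z2: Z = R = 27.2 Ω
  Z3: Z = R = 508 Ω
Step 3 — With the output port shorted to ground, the output series arm Z2 runs from the junction to ground; the shunt arm Z3 also runs from the junction to ground. They appear in parallel: Z3 || Z2 = 25.82 Ω.
Step 4 — Series with input arm Z1: Z_in = Z1 + (Z3 || Z2) = 25.82 - j66.19 Ω = 71.05∠-68.7° Ω.
Step 5 — Source phasor: V = 47.8∠-100.3° V = -8.547 - j47.03 V.
Step 6 — Ohm's law: I = V / Z_total = (-8.547 - j47.03) / (25.82 - j66.19) = 0.573 - j0.3526 A.
Step 7 — Convert to polar: |I| = 0.6728 A, ∠I = -31.6°.

I = 0.6728∠-31.6° A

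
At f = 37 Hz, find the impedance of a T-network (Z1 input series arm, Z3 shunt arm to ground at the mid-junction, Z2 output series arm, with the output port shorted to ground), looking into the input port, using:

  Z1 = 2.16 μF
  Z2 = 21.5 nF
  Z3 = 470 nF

Step 1 — Angular frequency: ω = 2π·f = 2π·37 = 232.5 rad/s.
Step 2 — Component impedances:
  Z1: Z = 1/(jωC) = -j/(ω·C) = 0 - j1991 Ω
  Z2: Z = 1/(jωC) = -j/(ω·C) = 0 - j2.001e+05 Ω
  Z3: Z = 1/(jωC) = -j/(ω·C) = 0 - j9152 Ω
Step 3 — With the output port shorted to ground, the output series arm Z2 runs from the junction to ground; the shunt arm Z3 also runs from the junction to ground. They appear in parallel: Z3 || Z2 = 0 - j8752 Ω.
Step 4 — Series with input arm Z1: Z_in = Z1 + (Z3 || Z2) = 0 - j1.074e+04 Ω = 1.074e+04∠-90.0° Ω.

Z = 0 - j1.074e+04 Ω = 1.074e+04∠-90.0° Ω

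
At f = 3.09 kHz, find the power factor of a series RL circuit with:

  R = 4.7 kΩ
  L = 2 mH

Step 1 — Angular frequency: ω = 2π·f = 2π·3090 = 1.942e+04 rad/s.
Step 2 — Component impedances:
  R: Z = R = 4700 Ω
  L: Z = jωL = j·1.942e+04·0.002 = 0 + j38.83 Ω
Step 3 — Series combination: Z_total = R + L = 4700 + j38.83 Ω = 4700∠0.5° Ω.
Step 4 — Power factor: PF = cos(φ) = Re(Z)/|Z| = 4700/4700 = 1.
Step 5 — Type: Im(Z) = 38.83 ⇒ lagging (phase φ = 0.5°).

PF = 1 (lagging, φ = 0.5°)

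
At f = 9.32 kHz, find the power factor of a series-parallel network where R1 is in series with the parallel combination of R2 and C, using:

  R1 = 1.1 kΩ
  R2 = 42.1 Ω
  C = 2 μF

Step 1 — Angular frequency: ω = 2π·f = 2π·9320 = 5.856e+04 rad/s.
Step 2 — Component impedances:
  R1: Z = R = 1100 Ω
  R2: Z = R = 42.1 Ω
  C: Z = 1/(jωC) = -j/(ω·C) = 0 - j8.538 Ω
Step 3 — Parallel branch: R2 || C = 1/(1/R2 + 1/C) = 1.663 - j8.201 Ω.
Step 4 — Series with R1: Z_total = R1 + (R2 || C) = 1102 - j8.201 Ω = 1102∠-0.4° Ω.
Step 5 — Power factor: PF = cos(φ) = Re(Z)/|Z| = 1102/1102 = 1.
Step 6 — Type: Im(Z) = -8.201 ⇒ leading (phase φ = -0.4°).

PF = 1 (leading, φ = -0.4°)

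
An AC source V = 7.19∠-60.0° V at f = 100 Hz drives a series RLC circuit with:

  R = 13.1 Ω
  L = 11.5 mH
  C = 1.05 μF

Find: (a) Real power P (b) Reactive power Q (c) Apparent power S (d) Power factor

Step 1 — Angular frequency: ω = 2π·f = 2π·100 = 628.3 rad/s.
Step 2 — Component impedances:
  R: Z = R = 13.1 Ω
  L: Z = jωL = j·628.3·0.0115 = 0 + j7.226 Ω
  C: Z = 1/(jωC) = -j/(ω·C) = 0 - j1516 Ω
Step 3 — Series combination: Z_total = R + L + C = 13.1 - j1509 Ω = 1509∠-89.5° Ω.
Step 4 — Source phasor: V = 7.19∠-60.0° V = 3.595 - j6.227 V.
Step 5 — Current: I = V / Z = 0.004148 + j0.002347 A = 0.004766∠29.5° A.
Step 6 — Complex power: S = V·I* = 0.0002976 - j0.03427 VA.
Step 7 — Real power: P = Re(S) = 0.0002976 W.
Step 8 — Reactive power: Q = Im(S) = -0.03427 VAR.
Step 9 — Apparent power: |S| = 0.03427 VA.
Step 10 — Power factor: PF = P/|S| = 0.008684 (leading).

(a) P = 0.0002976 W  (b) Q = -0.03427 VAR  (c) S = 0.03427 VA  (d) PF = 0.008684 (leading)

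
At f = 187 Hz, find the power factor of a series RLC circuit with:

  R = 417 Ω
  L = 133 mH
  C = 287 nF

Step 1 — Angular frequency: ω = 2π·f = 2π·187 = 1175 rad/s.
Step 2 — Component impedances:
  R: Z = R = 417 Ω
  L: Z = jωL = j·1175·0.133 = 0 + j156.3 Ω
  C: Z = 1/(jωC) = -j/(ω·C) = 0 - j2965 Ω
Step 3 — Series combination: Z_total = R + L + C = 417 - j2809 Ω = 2840∠-81.6° Ω.
Step 4 — Power factor: PF = cos(φ) = Re(Z)/|Z| = 417/2840 = 0.1468.
Step 5 — Type: Im(Z) = -2809 ⇒ leading (phase φ = -81.6°).

PF = 0.1468 (leading, φ = -81.6°)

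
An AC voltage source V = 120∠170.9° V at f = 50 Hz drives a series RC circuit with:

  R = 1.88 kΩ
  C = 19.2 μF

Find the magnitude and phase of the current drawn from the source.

Step 1 — Angular frequency: ω = 2π·f = 2π·50 = 314.2 rad/s.
Step 2 — Component impedances:
  R: Z = R = 1880 Ω
  C: Z = 1/(jωC) = -j/(ω·C) = 0 - j165.8 Ω
Step 3 — Series combination: Z_total = R + C = 1880 - j165.8 Ω = 1887∠-5.0° Ω.
Step 4 — Source phasor: V = 120∠170.9° V = -118.5 + j18.98 V.
Step 5 — Ohm's law: I = V / Z_total = (-118.5 + j18.98) / (1880 - j165.8) = -0.06342 + j0.004502 A.
Step 6 — Convert to polar: |I| = 0.06358 A, ∠I = 175.9°.

I = 0.06358∠175.9° A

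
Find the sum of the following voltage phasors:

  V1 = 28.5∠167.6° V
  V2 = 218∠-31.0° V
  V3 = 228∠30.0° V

Step 1 — Convert each phasor to rectangular form:
  V1 = 28.5·(cos(167.6°) + j·sin(167.6°)) = -27.84 + j6.12 V
  V2 = 218·(cos(-31.0°) + j·sin(-31.0°)) = 186.9 - j112.3 V
  V3 = 228·(cos(30.0°) + j·sin(30.0°)) = 197.5 + j114 V
Step 2 — Sum components: V_total = 356.5 + j7.842 V.
Step 3 — Convert to polar: |V_total| = 356.6 V, ∠V_total = 1.3°.

V_total = 356.6∠1.3° V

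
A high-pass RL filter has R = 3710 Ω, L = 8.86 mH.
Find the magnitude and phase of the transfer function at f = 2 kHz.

Step 1 — Angular frequency: ω = 2π·2000 = 1.257e+04 rad/s.
Step 2 — Transfer function: H(jω) = jωL/(R + jωL).
Step 3 — Numerator jωL = j·111.3; denominator R + jωL = 3710 + j111.3.
Step 4 — H = 0.0008998 + j0.02998.
Step 5 — Magnitude: |H| = 0.03 (-30.5 dB); phase: φ = 88.3°.

|H| = 0.03 (-30.5 dB), φ = 88.3°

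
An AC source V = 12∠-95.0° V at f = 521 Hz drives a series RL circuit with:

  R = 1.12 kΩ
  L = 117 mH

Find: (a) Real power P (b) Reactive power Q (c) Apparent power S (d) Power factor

Step 1 — Angular frequency: ω = 2π·f = 2π·521 = 3274 rad/s.
Step 2 — Component impedances:
  R: Z = R = 1120 Ω
  L: Z = jωL = j·3274·0.117 = 0 + j383 Ω
Step 3 — Series combination: Z_total = R + L = 1120 + j383 Ω = 1184∠18.9° Ω.
Step 4 — Source phasor: V = 12∠-95.0° V = -1.046 - j11.95 V.
Step 5 — Current: I = V / Z = -0.004104 - j0.00927 A = 0.01014∠-113.9° A.
Step 6 — Complex power: S = V·I* = 0.1151 + j0.03936 VA.
Step 7 — Real power: P = Re(S) = 0.1151 W.
Step 8 — Reactive power: Q = Im(S) = 0.03936 VAR.
Step 9 — Apparent power: |S| = 0.1217 VA.
Step 10 — Power factor: PF = P/|S| = 0.9462 (lagging).

(a) P = 0.1151 W  (b) Q = 0.03936 VAR  (c) S = 0.1217 VA  (d) PF = 0.9462 (lagging)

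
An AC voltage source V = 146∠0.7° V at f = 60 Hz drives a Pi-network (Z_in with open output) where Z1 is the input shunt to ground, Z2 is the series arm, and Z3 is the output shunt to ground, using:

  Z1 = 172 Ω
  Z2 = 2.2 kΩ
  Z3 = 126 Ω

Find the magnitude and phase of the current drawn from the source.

Step 1 — Angular frequency: ω = 2π·f = 2π·60 = 377 rad/s.
Step 2 — Component impedances:
  Z1: Z = R = 172 Ω
  Z2: Z = R = 2200 Ω
  Z3: Z = R = 126 Ω
Step 3 — With open output, the series arm Z2 and the output shunt Z3 appear in series to ground: Z2 + Z3 = 2326 Ω.
Step 4 — Parallel with input shunt Z1: Z_in = Z1 || (Z2 + Z3) = 160.2 Ω = 160.2∠0.0° Ω.
Step 5 — Source phasor: V = 146∠0.7° V = 146 + j1.784 V.
Step 6 — Ohm's law: I = V / Z_total = (146 + j1.784) / (160.2) = 0.9115 + j0.01114 A.
Step 7 — Convert to polar: |I| = 0.9116 A, ∠I = 0.7°.

I = 0.9116∠0.7° A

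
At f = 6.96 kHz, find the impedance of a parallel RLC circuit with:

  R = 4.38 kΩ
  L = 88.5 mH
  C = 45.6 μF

Step 1 — Angular frequency: ω = 2π·f = 2π·6960 = 4.373e+04 rad/s.
Step 2 — Component impedances:
  R: Z = R = 4380 Ω
  L: Z = jωL = j·4.373e+04·0.0885 = 0 + j3870 Ω
  C: Z = 1/(jωC) = -j/(ω·C) = 0 - j0.5015 Ω
Step 3 — Parallel combination: 1/Z_total = 1/R + 1/L + 1/C; Z_total = 5.743e-05 - j0.5015 Ω = 0.5015∠-90.0° Ω.

Z = 5.743e-05 - j0.5015 Ω = 0.5015∠-90.0° Ω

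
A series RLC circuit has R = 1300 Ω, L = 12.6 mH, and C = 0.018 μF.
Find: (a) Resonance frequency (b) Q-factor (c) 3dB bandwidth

Step 1 — Resonance: ω₀ = 1/√(LC) = 1/√(0.0126·1.8e-08) = 6.64e+04 rad/s.
Step 2 — f₀ = ω₀/(2π) = 1.057e+04 Hz.
Step 3 — Series Q: Q = ω₀L/R = 6.64e+04·0.0126/1300 = 0.6436.
Step 4 — Bandwidth: Δω = ω₀/Q = 1.032e+05 rad/s; BW = Δω/(2π) = 1.642e+04 Hz.

(a) f₀ = 1.057e+04 Hz  (b) Q = 0.6436  (c) BW = 1.642e+04 Hz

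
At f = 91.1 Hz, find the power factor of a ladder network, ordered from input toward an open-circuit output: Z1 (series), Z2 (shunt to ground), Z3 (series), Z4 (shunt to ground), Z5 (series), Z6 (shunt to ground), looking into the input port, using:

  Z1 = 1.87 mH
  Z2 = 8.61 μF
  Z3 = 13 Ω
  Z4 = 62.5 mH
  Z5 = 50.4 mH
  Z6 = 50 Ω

Step 1 — Angular frequency: ω = 2π·f = 2π·91.1 = 572.4 rad/s.
Step 2 — Component impedances:
  Z1: Z = jωL = j·572.4·0.00187 = 0 + j1.07 Ω
  Z2: Z = 1/(jωC) = -j/(ω·C) = 0 - j202.9 Ω
  Z3: Z = R = 13 Ω
  Z4: Z = jωL = j·572.4·0.0625 = 0 + j35.77 Ω
  Z5: Z = jωL = j·572.4·0.0504 = 0 + j28.85 Ω
  Z6: Z = R = 50 Ω
Step 3 — Ladder network (open output): work backward from the far end, alternating series and parallel combinations. Z_in = 28.4 + j23.93 Ω = 37.14∠40.1° Ω.
Step 4 — Power factor: PF = cos(φ) = Re(Z)/|Z| = 28.403/37.14 = 0.7648.
Step 5 — Type: Im(Z) = 23.93 ⇒ lagging (phase φ = 40.1°).

PF = 0.7648 (lagging, φ = 40.1°)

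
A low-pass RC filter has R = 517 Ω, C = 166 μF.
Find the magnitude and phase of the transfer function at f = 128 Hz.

Step 1 — Angular frequency: ω = 2π·128 = 804.2 rad/s.
Step 2 — Transfer function: H(jω) = 1/(1 + jωRC).
Step 3 — Denominator: 1 + jωRC = 1 + j·804.2·517·0.000166 = 1 + j69.02.
Step 4 — H = 0.0002099 - j0.01449.
Step 5 — Magnitude: |H| = 0.01449 (-36.8 dB); phase: φ = -89.2°.

|H| = 0.01449 (-36.8 dB), φ = -89.2°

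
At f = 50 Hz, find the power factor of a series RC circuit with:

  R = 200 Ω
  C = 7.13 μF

Step 1 — Angular frequency: ω = 2π·f = 2π·50 = 314.2 rad/s.
Step 2 — Component impedances:
  R: Z = R = 200 Ω
  C: Z = 1/(jωC) = -j/(ω·C) = 0 - j446.4 Ω
Step 3 — Series combination: Z_total = R + C = 200 - j446.4 Ω = 489.2∠-65.9° Ω.
Step 4 — Power factor: PF = cos(φ) = Re(Z)/|Z| = 200/489.2 = 0.4088.
Step 5 — Type: Im(Z) = -446.4 ⇒ leading (phase φ = -65.9°).

PF = 0.4088 (leading, φ = -65.9°)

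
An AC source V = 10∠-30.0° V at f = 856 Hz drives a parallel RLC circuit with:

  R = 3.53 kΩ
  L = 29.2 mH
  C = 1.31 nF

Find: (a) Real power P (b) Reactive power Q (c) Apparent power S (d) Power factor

Step 1 — Angular frequency: ω = 2π·f = 2π·856 = 5378 rad/s.
Step 2 — Component impedances:
  R: Z = R = 3530 Ω
  L: Z = jωL = j·5378·0.0292 = 0 + j157 Ω
  C: Z = 1/(jωC) = -j/(ω·C) = 0 - j1.419e+05 Ω
Step 3 — Parallel combination: 1/Z_total = 1/R + 1/L + 1/C; Z_total = 6.989 + j156.9 Ω = 157.1∠87.4° Ω.
Step 4 — Source phasor: V = 10∠-30.0° V = 8.66 - j5 V.
Step 5 — Current: I = V / Z = -0.02935 - j0.0565 A = 0.06367∠-117.4° A.
Step 6 — Complex power: S = V·I* = 0.02833 + j0.636 VA.
Step 7 — Real power: P = Re(S) = 0.02833 W.
Step 8 — Reactive power: Q = Im(S) = 0.636 VAR.
Step 9 — Apparent power: |S| = 0.6367 VA.
Step 10 — Power factor: PF = P/|S| = 0.0445 (lagging).

(a) P = 0.02833 W  (b) Q = 0.636 VAR  (c) S = 0.6367 VA  (d) PF = 0.0445 (lagging)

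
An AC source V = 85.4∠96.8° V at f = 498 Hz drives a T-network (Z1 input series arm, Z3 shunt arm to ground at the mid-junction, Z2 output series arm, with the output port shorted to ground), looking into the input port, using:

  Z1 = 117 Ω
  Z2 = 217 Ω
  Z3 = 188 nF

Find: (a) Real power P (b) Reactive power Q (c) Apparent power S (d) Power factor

Step 1 — Angular frequency: ω = 2π·f = 2π·498 = 3129 rad/s.
Step 2 — Component impedances:
  Z1: Z = R = 117 Ω
  Z2: Z = R = 217 Ω
  Z3: Z = 1/(jωC) = -j/(ω·C) = 0 - j1700 Ω
Step 3 — With the output port shorted to ground, the output series arm Z2 runs from the junction to ground; the shunt arm Z3 also runs from the junction to ground. They appear in parallel: Z3 || Z2 = 213.5 - j27.26 Ω.
Step 4 — Series with input arm Z1: Z_in = Z1 + (Z3 || Z2) = 330.5 - j27.26 Ω = 331.6∠-4.7° Ω.
Step 5 — Source phasor: V = 85.4∠96.8° V = -10.11 + j84.8 V.
Step 6 — Current: I = V / Z = -0.0514 + j0.2523 A = 0.2575∠101.5° A.
Step 7 — Complex power: S = V·I* = 21.92 - j1.807 VA.
Step 8 — Real power: P = Re(S) = 21.92 W.
Step 9 — Reactive power: Q = Im(S) = -1.807 VAR.
Step 10 — Apparent power: |S| = 21.99 VA.
Step 11 — Power factor: PF = P/|S| = 0.9966 (leading).

(a) P = 21.92 W  (b) Q = -1.807 VAR  (c) S = 21.99 VA  (d) PF = 0.9966 (leading)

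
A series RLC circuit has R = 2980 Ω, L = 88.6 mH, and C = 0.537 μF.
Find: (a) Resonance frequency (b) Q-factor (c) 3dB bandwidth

Step 1 — Resonance condition Im(Z)=0 gives ω₀ = 1/√(LC).
Step 2 — ω₀ = 1/√(0.0886·5.37e-07) = 4585 rad/s.
Step 3 — f₀ = ω₀/(2π) = 729.7 Hz.
Step 4 — Series Q: Q = ω₀L/R = 4585·0.0886/2980 = 0.1363.
Step 5 — 3dB bandwidth: Δω = ω₀/Q = 3.363e+04 rad/s; BW = Δω/(2π) = 5353 Hz.

(a) f₀ = 729.7 Hz  (b) Q = 0.1363  (c) BW = 5353 Hz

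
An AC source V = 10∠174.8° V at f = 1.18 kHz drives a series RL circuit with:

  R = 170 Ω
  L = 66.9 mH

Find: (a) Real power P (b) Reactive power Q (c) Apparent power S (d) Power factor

Step 1 — Angular frequency: ω = 2π·f = 2π·1180 = 7414 rad/s.
Step 2 — Component impedances:
  R: Z = R = 170 Ω
  L: Z = jωL = j·7414·0.0669 = 0 + j496 Ω
Step 3 — Series combination: Z_total = R + L = 170 + j496 Ω = 524.3∠71.1° Ω.
Step 4 — Source phasor: V = 10∠174.8° V = -9.959 + j0.9063 V.
Step 5 — Current: I = V / Z = -0.004523 + j0.01853 A = 0.01907∠103.7° A.
Step 6 — Complex power: S = V·I* = 0.06184 + j0.1804 VA.
Step 7 — Real power: P = Re(S) = 0.06184 W.
Step 8 — Reactive power: Q = Im(S) = 0.1804 VAR.
Step 9 — Apparent power: |S| = 0.1907 VA.
Step 10 — Power factor: PF = P/|S| = 0.3242 (lagging).

(a) P = 0.06184 W  (b) Q = 0.1804 VAR  (c) S = 0.1907 VA  (d) PF = 0.3242 (lagging)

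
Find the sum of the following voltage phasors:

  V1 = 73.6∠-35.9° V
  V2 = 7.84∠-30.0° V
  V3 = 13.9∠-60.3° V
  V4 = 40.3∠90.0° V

Step 1 — Convert each phasor to rectangular form:
  V1 = 73.6·(cos(-35.9°) + j·sin(-35.9°)) = 59.62 - j43.16 V
  V2 = 7.84·(cos(-30.0°) + j·sin(-30.0°)) = 6.79 - j3.92 V
  V3 = 13.9·(cos(-60.3°) + j·sin(-60.3°)) = 6.887 - j12.07 V
  V4 = 40.3·(cos(90.0°) + j·sin(90.0°)) = 0 + j40.3 V
Step 2 — Sum components: V_total = 73.3 - j18.85 V.
Step 3 — Convert to polar: |V_total| = 75.68 V, ∠V_total = -14.4°.

V_total = 75.68∠-14.4° V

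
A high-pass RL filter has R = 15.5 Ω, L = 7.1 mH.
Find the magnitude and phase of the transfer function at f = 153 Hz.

Step 1 — Angular frequency: ω = 2π·153 = 961.3 rad/s.
Step 2 — Transfer function: H(jω) = jωL/(R + jωL).
Step 3 — Numerator jωL = j·6.825; denominator R + jωL = 15.5 + j6.825.
Step 4 — H = 0.1624 + j0.3688.
Step 5 — Magnitude: |H| = 0.403 (-7.9 dB); phase: φ = 66.2°.

|H| = 0.403 (-7.9 dB), φ = 66.2°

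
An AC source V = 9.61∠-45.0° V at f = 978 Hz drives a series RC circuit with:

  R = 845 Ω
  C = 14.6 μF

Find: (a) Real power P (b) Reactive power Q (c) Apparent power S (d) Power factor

Step 1 — Angular frequency: ω = 2π·f = 2π·978 = 6145 rad/s.
Step 2 — Component impedances:
  R: Z = R = 845 Ω
  C: Z = 1/(jωC) = -j/(ω·C) = 0 - j11.15 Ω
Step 3 — Series combination: Z_total = R + C = 845 - j11.15 Ω = 845.1∠-0.8° Ω.
Step 4 — Source phasor: V = 9.61∠-45.0° V = 6.795 - j6.795 V.
Step 5 — Current: I = V / Z = 0.008146 - j0.007934 A = 0.01137∠-44.2° A.
Step 6 — Complex power: S = V·I* = 0.1093 - j0.001441 VA.
Step 7 — Real power: P = Re(S) = 0.1093 W.
Step 8 — Reactive power: Q = Im(S) = -0.001441 VAR.
Step 9 — Apparent power: |S| = 0.1093 VA.
Step 10 — Power factor: PF = P/|S| = 0.9999 (leading).

(a) P = 0.1093 W  (b) Q = -0.001441 VAR  (c) S = 0.1093 VA  (d) PF = 0.9999 (leading)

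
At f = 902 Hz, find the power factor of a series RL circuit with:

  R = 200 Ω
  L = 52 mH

Step 1 — Angular frequency: ω = 2π·f = 2π·902 = 5667 rad/s.
Step 2 — Component impedances:
  R: Z = R = 200 Ω
  L: Z = jωL = j·5667·0.052 = 0 + j294.7 Ω
Step 3 — Series combination: Z_total = R + L = 200 + j294.7 Ω = 356.2∠55.8° Ω.
Step 4 — Power factor: PF = cos(φ) = Re(Z)/|Z| = 200/356.2 = 0.5615.
Step 5 — Type: Im(Z) = 294.7 ⇒ lagging (phase φ = 55.8°).

PF = 0.5615 (lagging, φ = 55.8°)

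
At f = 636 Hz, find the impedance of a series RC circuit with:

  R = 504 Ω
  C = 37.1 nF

Step 1 — Angular frequency: ω = 2π·f = 2π·636 = 3996 rad/s.
Step 2 — Component impedances:
  R: Z = R = 504 Ω
  C: Z = 1/(jωC) = -j/(ω·C) = 0 - j6745 Ω
Step 3 — Series combination: Z_total = R + C = 504 - j6745 Ω = 6764∠-85.7° Ω.

Z = 504 - j6745 Ω = 6764∠-85.7° Ω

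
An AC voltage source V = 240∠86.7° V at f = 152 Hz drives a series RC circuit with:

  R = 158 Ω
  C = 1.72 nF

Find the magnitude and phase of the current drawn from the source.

Step 1 — Angular frequency: ω = 2π·f = 2π·152 = 955 rad/s.
Step 2 — Component impedances:
  R: Z = R = 158 Ω
  C: Z = 1/(jωC) = -j/(ω·C) = 0 - j6.088e+05 Ω
Step 3 — Series combination: Z_total = R + C = 158 - j6.088e+05 Ω = 6.088e+05∠-90.0° Ω.
Step 4 — Source phasor: V = 240∠86.7° V = 13.82 + j239.6 V.
Step 5 — Ohm's law: I = V / Z_total = (13.82 + j239.6) / (158 - j6.088e+05) = -0.0003936 + j2.28e-05 A.
Step 6 — Convert to polar: |I| = 0.0003942 A, ∠I = 176.7°.

I = 0.0003942∠176.7° A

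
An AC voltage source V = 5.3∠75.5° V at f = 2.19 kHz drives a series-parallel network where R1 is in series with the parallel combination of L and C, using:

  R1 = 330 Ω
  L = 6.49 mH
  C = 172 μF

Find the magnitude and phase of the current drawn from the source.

Step 1 — Angular frequency: ω = 2π·f = 2π·2190 = 1.376e+04 rad/s.
Step 2 — Component impedances:
  R1: Z = R = 330 Ω
  L: Z = jωL = j·1.376e+04·0.00649 = 0 + j89.3 Ω
  C: Z = 1/(jωC) = -j/(ω·C) = 0 - j0.4225 Ω
Step 3 — Parallel branch: L || C = 1/(1/L + 1/C) = 0 - j0.4245 Ω.
Step 4 — Series with R1: Z_total = R1 + (L || C) = 330 - j0.4245 Ω = 330∠-0.1° Ω.
Step 5 — Source phasor: V = 5.3∠75.5° V = 1.327 + j5.131 V.
Step 6 — Ohm's law: I = V / Z_total = (1.327 + j5.131) / (330 - j0.4245) = 0.004001 + j0.01555 A.
Step 7 — Convert to polar: |I| = 0.01606 A, ∠I = 75.6°.

I = 0.01606∠75.6° A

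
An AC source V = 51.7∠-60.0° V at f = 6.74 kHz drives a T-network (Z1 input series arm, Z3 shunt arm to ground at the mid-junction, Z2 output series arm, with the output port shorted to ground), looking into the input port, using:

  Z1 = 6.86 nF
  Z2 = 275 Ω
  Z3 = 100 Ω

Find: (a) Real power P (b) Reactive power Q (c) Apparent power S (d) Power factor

Step 1 — Angular frequency: ω = 2π·f = 2π·6740 = 4.235e+04 rad/s.
Step 2 — Component impedances:
  Z1: Z = 1/(jωC) = -j/(ω·C) = 0 - j3442 Ω
  Z2: Z = R = 275 Ω
  Z3: Z = R = 100 Ω
Step 3 — With the output port shorted to ground, the output series arm Z2 runs from the junction to ground; the shunt arm Z3 also runs from the junction to ground. They appear in parallel: Z3 || Z2 = 73.33 Ω.
Step 4 — Series with input arm Z1: Z_in = Z1 + (Z3 || Z2) = 73.33 - j3442 Ω = 3443∠-88.8° Ω.
Step 5 — Source phasor: V = 51.7∠-60.0° V = 25.85 - j44.77 V.
Step 6 — Current: I = V / Z = 0.01316 + j0.007229 A = 0.01502∠28.8° A.
Step 7 — Complex power: S = V·I* = 0.01654 - j0.7762 VA.
Step 8 — Real power: P = Re(S) = 0.01654 W.
Step 9 — Reactive power: Q = Im(S) = -0.7762 VAR.
Step 10 — Apparent power: |S| = 0.7763 VA.
Step 11 — Power factor: PF = P/|S| = 0.0213 (leading).

(a) P = 0.01654 W  (b) Q = -0.7762 VAR  (c) S = 0.7763 VA  (d) PF = 0.0213 (leading)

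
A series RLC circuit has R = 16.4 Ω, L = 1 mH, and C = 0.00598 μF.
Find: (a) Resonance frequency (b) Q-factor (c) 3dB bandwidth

Step 1 — Resonance: ω₀ = 1/√(LC) = 1/√(0.001·5.98e-09) = 4.089e+05 rad/s.
Step 2 — f₀ = ω₀/(2π) = 6.508e+04 Hz.
Step 3 — Series Q: Q = ω₀L/R = 4.089e+05·0.001/16.4 = 24.93.
Step 4 — Bandwidth: Δω = ω₀/Q = 1.64e+04 rad/s; BW = Δω/(2π) = 2610 Hz.

(a) f₀ = 6.508e+04 Hz  (b) Q = 24.93  (c) BW = 2610 Hz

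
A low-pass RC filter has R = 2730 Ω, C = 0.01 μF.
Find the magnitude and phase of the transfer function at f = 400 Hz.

Step 1 — Angular frequency: ω = 2π·400 = 2513 rad/s.
Step 2 — Transfer function: H(jω) = 1/(1 + jωRC).
Step 3 — Denominator: 1 + jωRC = 1 + j·2513·2730·1e-08 = 1 + j0.06861.
Step 4 — H = 0.9953 - j0.06829.
Step 5 — Magnitude: |H| = 0.9977 (-0.0 dB); phase: φ = -3.9°.

|H| = 0.9977 (-0.0 dB), φ = -3.9°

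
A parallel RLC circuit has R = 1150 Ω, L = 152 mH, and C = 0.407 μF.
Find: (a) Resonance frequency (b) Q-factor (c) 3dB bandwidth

Step 1 — Resonance: ω₀ = 1/√(LC) = 1/√(0.152·4.07e-07) = 4021 rad/s.
Step 2 — f₀ = ω₀/(2π) = 639.9 Hz.
Step 3 — Parallel Q: Q = R/(ω₀L) = 1150/(4021·0.152) = 1.882.
Step 4 — Bandwidth: Δω = ω₀/Q = 2137 rad/s; BW = Δω/(2π) = 340 Hz.

(a) f₀ = 639.9 Hz  (b) Q = 1.882  (c) BW = 340 Hz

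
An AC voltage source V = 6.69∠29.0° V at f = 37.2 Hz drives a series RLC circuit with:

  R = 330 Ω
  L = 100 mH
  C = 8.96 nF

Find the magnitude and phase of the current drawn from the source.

Step 1 — Angular frequency: ω = 2π·f = 2π·37.2 = 233.7 rad/s.
Step 2 — Component impedances:
  R: Z = R = 330 Ω
  L: Z = jωL = j·233.7·0.1 = 0 + j23.37 Ω
  C: Z = 1/(jωC) = -j/(ω·C) = 0 - j4.775e+05 Ω
Step 3 — Series combination: Z_total = R + L + C = 330 - j4.775e+05 Ω = 4.775e+05∠-90.0° Ω.
Step 4 — Source phasor: V = 6.69∠29.0° V = 5.851 + j3.243 V.
Step 5 — Ohm's law: I = V / Z_total = (5.851 + j3.243) / (330 - j4.775e+05) = -6.784e-06 + j1.226e-05 A.
Step 6 — Convert to polar: |I| = 1.401e-05 A, ∠I = 119.0°.

I = 1.401e-05∠119.0° A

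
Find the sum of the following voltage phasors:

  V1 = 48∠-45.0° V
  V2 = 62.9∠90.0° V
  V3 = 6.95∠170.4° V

Step 1 — Convert each phasor to rectangular form:
  V1 = 48·(cos(-45.0°) + j·sin(-45.0°)) = 33.94 - j33.94 V
  V2 = 62.9·(cos(90.0°) + j·sin(90.0°)) = 0 + j62.9 V
  V3 = 6.95·(cos(170.4°) + j·sin(170.4°)) = -6.853 + j1.159 V
Step 2 — Sum components: V_total = 27.09 + j30.12 V.
Step 3 — Convert to polar: |V_total| = 40.51 V, ∠V_total = 48.0°.

V_total = 40.51∠48.0° V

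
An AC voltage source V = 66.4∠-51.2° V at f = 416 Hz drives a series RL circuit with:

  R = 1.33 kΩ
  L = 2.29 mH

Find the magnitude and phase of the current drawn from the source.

Step 1 — Angular frequency: ω = 2π·f = 2π·416 = 2614 rad/s.
Step 2 — Component impedances:
  R: Z = R = 1330 Ω
  L: Z = jωL = j·2614·0.00229 = 0 + j5.986 Ω
Step 3 — Series combination: Z_total = R + L = 1330 + j5.986 Ω = 1330∠0.3° Ω.
Step 4 — Source phasor: V = 66.4∠-51.2° V = 41.61 - j51.75 V.
Step 5 — Ohm's law: I = V / Z_total = (41.61 - j51.75) / (1330 + j5.986) = 0.03111 - j0.03905 A.
Step 6 — Convert to polar: |I| = 0.04992 A, ∠I = -51.5°.

I = 0.04992∠-51.5° A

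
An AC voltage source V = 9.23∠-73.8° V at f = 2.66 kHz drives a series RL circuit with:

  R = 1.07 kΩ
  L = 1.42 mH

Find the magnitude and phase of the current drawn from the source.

Step 1 — Angular frequency: ω = 2π·f = 2π·2660 = 1.671e+04 rad/s.
Step 2 — Component impedances:
  R: Z = R = 1070 Ω
  L: Z = jωL = j·1.671e+04·0.00142 = 0 + j23.73 Ω
Step 3 — Series combination: Z_total = R + L = 1070 + j23.73 Ω = 1070∠1.3° Ω.
Step 4 — Source phasor: V = 9.23∠-73.8° V = 2.575 - j8.864 V.
Step 5 — Ohm's law: I = V / Z_total = (2.575 - j8.864) / (1070 + j23.73) = 0.002222 - j0.008333 A.
Step 6 — Convert to polar: |I| = 0.008624 A, ∠I = -75.1°.

I = 0.008624∠-75.1° A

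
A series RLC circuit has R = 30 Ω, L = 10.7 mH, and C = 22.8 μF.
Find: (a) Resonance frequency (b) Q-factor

Step 1 — Resonance condition Im(Z)=0 gives ω₀ = 1/√(LC).
Step 2 — ω₀ = 1/√(0.0107·2.28e-05) = 2025 rad/s.
Step 3 — f₀ = ω₀/(2π) = 322.2 Hz.
Step 4 — Series Q: Q = ω₀L/R = 2025·0.0107/30 = 0.7221.

(a) f₀ = 322.2 Hz  (b) Q = 0.7221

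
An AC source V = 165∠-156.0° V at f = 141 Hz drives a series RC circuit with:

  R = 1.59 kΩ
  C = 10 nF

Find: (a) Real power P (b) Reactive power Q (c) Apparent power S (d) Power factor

Step 1 — Angular frequency: ω = 2π·f = 2π·141 = 885.9 rad/s.
Step 2 — Component impedances:
  R: Z = R = 1590 Ω
  C: Z = 1/(jωC) = -j/(ω·C) = 0 - j1.129e+05 Ω
Step 3 — Series combination: Z_total = R + C = 1590 - j1.129e+05 Ω = 1.129e+05∠-89.2° Ω.
Step 4 — Source phasor: V = 165∠-156.0° V = -150.7 - j67.11 V.
Step 5 — Current: I = V / Z = 0.0005756 - j0.001344 A = 0.001462∠-66.8° A.
Step 6 — Complex power: S = V·I* = 0.003397 - j0.2411 VA.
Step 7 — Real power: P = Re(S) = 0.003397 W.
Step 8 — Reactive power: Q = Im(S) = -0.2411 VAR.
Step 9 — Apparent power: |S| = 0.2412 VA.
Step 10 — Power factor: PF = P/|S| = 0.01408 (leading).

(a) P = 0.003397 W  (b) Q = -0.2411 VAR  (c) S = 0.2412 VA  (d) PF = 0.01408 (leading)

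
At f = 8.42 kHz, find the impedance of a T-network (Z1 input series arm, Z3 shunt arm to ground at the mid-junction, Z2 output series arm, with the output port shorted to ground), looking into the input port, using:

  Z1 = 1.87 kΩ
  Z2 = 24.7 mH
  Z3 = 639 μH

Step 1 — Angular frequency: ω = 2π·f = 2π·8420 = 5.29e+04 rad/s.
Step 2 — Component impedances:
  Z1: Z = R = 1870 Ω
  Z2: Z = jωL = j·5.29e+04·0.0247 = 0 + j1307 Ω
  Z3: Z = jωL = j·5.29e+04·0.000639 = 0 + j33.81 Ω
Step 3 — With the output port shorted to ground, the output series arm Z2 runs from the junction to ground; the shunt arm Z3 also runs from the junction to ground. They appear in parallel: Z3 || Z2 = 0 + j32.95 Ω.
Step 4 — Series with input arm Z1: Z_in = Z1 + (Z3 || Z2) = 1870 + j32.95 Ω = 1870∠1.0° Ω.

Z = 1870 + j32.95 Ω = 1870∠1.0° Ω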